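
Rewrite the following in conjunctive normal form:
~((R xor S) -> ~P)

~((R xor S) -> ~P)
≡ ~(~(R xor S) | ~P)
≡ ~(~((R | S) & ~(R & S)) | ~P)
≡ ~~((R | S) & ~(R & S)) & ~~P
≡ (R | S) & ~(R & S) & ~~P
≡ (R | S) & (~R | ~S) & ~~P
≡ (R | S) & (~R | ~S) & P

(R | S) & (~R | ~S) & P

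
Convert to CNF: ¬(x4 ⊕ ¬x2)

¬(x4 ⊕ ¬x2)
≡ ¬((x4 ∨ ¬x2) ∧ ¬(x4 ∧ ¬x2))   — expand ⊕
≡ ¬(x4 ∨ ¬x2) ∨ ¬¬(x4 ∧ ¬x2)   — De Morgan
≡ (¬x4 ∧ ¬¬x2) ∨ ¬¬(x4 ∧ ¬x2)   — De Morgan
≡ (¬x4 ∧ x2) ∨ ¬¬(x4 ∧ ¬x2)   — double negation
≡ (¬x4 ∧ x2) ∨ (x4 ∧ ¬x2)   — double negation
≡ (¬x4 ∨ x4) ∧ (¬x4 ∨ ¬x2) ∧ (x2 ∨ x4) ∧ (x2 ∨ ¬x2)   — distribute ∨ over ∧
≡ (¬x4 ∨ ¬x2) ∧ (x2 ∨ x4)   — simplify

(¬x4 ∨ ¬x2) ∧ (x2 ∨ x4)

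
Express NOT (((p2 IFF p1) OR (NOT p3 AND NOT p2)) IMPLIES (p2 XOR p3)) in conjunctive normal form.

NOT (((p2 IFF p1) OR (NOT p3 AND NOT p2)) IMPLIES (p2 XOR p3))
⇔ NOT (NOT ((p2 IFF p1) OR (NOT p3 AND NOT p2)) OR (p2 XOR p3))   — eliminate IMPLIES
⇔ NOT (NOT (((p2 IMPLIES p1) AND (p1 IMPLIES p2)) OR (NOT p3 AND NOT p2)) OR (p2 XOR p3))   — eliminate IFF
⇔ NOT (NOT (((NOT p2 OR p1) AND (p1 IMPLIES p2)) OR (NOT p3 AND NOT p2)) OR (p2 XOR p3))   — eliminate IMPLIES
⇔ NOT (NOT (((NOT p2 OR p1) AND (NOT p1 OR p2)) OR (NOT p3 AND NOT p2)) OR (p2 XOR p3))   — eliminate IMPLIES
⇔ NOT (NOT (((NOT p2 OR p1) AND (NOT p1 OR p2)) OR (NOT p3 AND NOT p2)) OR ((p2 OR p3) AND NOT (p2 AND p3)))   — expand XOR
⇔ NOT NOT (((NOT p2 OR p1) AND (NOT p1 OR p2)) OR (NOT p3 AND NOT p2)) AND NOT ((p2 OR p3) AND NOT (p2 AND p3))   — De Morgan
⇔ (((NOT p2 OR p1) AND (NOT p1 OR p2)) OR (NOT p3 AND NOT p2)) AND NOT ((p2 OR p3) AND NOT (p2 AND p3))   — double negation
⇔ (((NOT p2 OR p1) AND (NOT p1 OR p2)) OR (NOT p3 AND NOT p2)) AND (NOT (p2 OR p3) OR NOT NOT (p2 AND p3))   — De Morgan
⇔ (((NOT p2 OR p1) AND (NOT p1 OR p2)) OR (NOT p3 AND NOT p2)) AND ((NOT p2 AND NOT p3) OR NOT NOT (p2 AND p3))   — De Morgan
⇔ (((NOT p2 OR p1) AND (NOT p1 OR p2)) OR (NOT p3 AND NOT p2)) AND ((NOT p2 AND NOT p3) OR (p2 AND p3))   — double negation
⇔ (NOT p2 OR p1 OR NOT p3) AND (NOT p2 OR p1 OR NOT p2) AND (NOT p1 OR p2 OR NOT p3) AND (NOT p1 OR p2 OR NOT p2) AND (NOT p2 OR p2) AND (NOT p2 OR p3) AND (NOT p3 OR p2) AND (NOT p3 OR p3)   — distribute OR over AND
⇔ (NOT p2 OR p1) AND (NOT p2 OR p3) AND (NOT p3 OR p2)   — simplify

(NOT p2 OR p1) AND (NOT p2 OR p3) AND (NOT p3 OR p2)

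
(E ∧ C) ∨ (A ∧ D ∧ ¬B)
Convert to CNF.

(E ∧ C) ∨ (A ∧ D ∧ ¬B)
⇔ (E ∨ A) ∧ (E ∨ D) ∧ (E ∨ ¬B) ∧ (C ∨ A) ∧ (C ∨ D) ∧ (C ∨ ¬B)

(E ∨ A) ∧ (E ∨ D) ∧ (E ∨ ¬B) ∧ (C ∨ A) ∧ (C ∨ D) ∧ (C ∨ ¬B)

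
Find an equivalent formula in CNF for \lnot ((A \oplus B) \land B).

\lnot ((A \oplus B) \land B)
= \lnot ((A \lor B) \land \lnot (A \land B) \land B)   (expand \oplus)
= \lnot (A \lor B) \lor \lnot \lnot (A \land B) \lor \lnot B   (De Morgan)
= (\lnot A \land \lnot B) \lor \lnot \lnot (A \land B) \lor \lnot B   (De Morgan)
= (\lnot A \land \lnot B) \lor (A \land B) \lor \lnot B   (double negation)
= (\lnot A \lor A \lor \lnot B) \land (\lnot A \lor B \lor \lnot B) \land (\lnot B \lor A \lor \lnot B) \land (\lnot B \lor B \lor \lnot B)   (distribute \lor over \land)
= \lnot B \lor A   (simplify)

\lnot B \lor A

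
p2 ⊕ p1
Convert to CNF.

p2 ⊕ p1
≡ (p2 ∨ p1) ∧ ¬(p2 ∧ p1)   (expand ⊕)
≡ (p2 ∨ p1) ∧ (¬p2 ∨ ¬p1)   (De Morgan)

(p2 ∨ p1) ∧ (¬p2 ∨ ¬p1)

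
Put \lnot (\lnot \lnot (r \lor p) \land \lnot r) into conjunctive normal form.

\lnot (\lnot \lnot (r \lor p) \land \lnot r)
≡ \lnot \lnot \lnot (r \lor p) \lor \lnot \lnot r   — De Morgan
≡ \lnot (r \lor p) \lor \lnot \lnot r   — double negation
≡ (\lnot r \land \lnot p) \lor \lnot \lnot r   — De Morgan
≡ (\lnot r \land \lnot p) \lor r   — double negation
≡ (\lnot r \lor r) \land (\lnot p \lor r)   — distribute \lor over \land
≡ \lnot p \lor r   — simplify

\lnot p \lor r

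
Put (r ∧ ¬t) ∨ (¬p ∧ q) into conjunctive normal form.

(r ∨ ¬p) ∧ (r ∨ q) ∧ (¬t ∨ ¬p) ∧ (¬t ∨ q)

(r ∧ ¬t) ∨ (¬p ∧ q)
≡ (r ∨ ¬p) ∧ (r ∨ q) ∧ (¬t ∨ ¬p) ∧ (¬t ∨ q)   (distribute ∨ over ∧)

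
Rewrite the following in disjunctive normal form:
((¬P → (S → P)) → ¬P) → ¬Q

((¬P → (S → P)) → ¬P) → ¬Q
≡ ¬((¬P → (S → P)) → ¬P) ∨ ¬Q   [eliminate →]
≡ ¬(¬(¬P → (S → P)) ∨ ¬P) ∨ ¬Q   [eliminate →]
≡ ¬(¬(¬¬P ∨ (S → P)) ∨ ¬P) ∨ ¬Q   [eliminate →]
≡ ¬(¬(¬¬P ∨ ¬S ∨ P) ∨ ¬P) ∨ ¬Q   [eliminate →]
≡ (¬¬(¬¬P ∨ ¬S ∨ P) ∧ ¬¬P) ∨ ¬Q   [De Morgan]
≡ ((¬¬P ∨ ¬S ∨ P) ∧ ¬¬P) ∨ ¬Q   [double negation]
≡ ((P ∨ ¬S ∨ P) ∧ ¬¬P) ∨ ¬Q   [double negation]
≡ ((P ∨ ¬S ∨ P) ∧ P) ∨ ¬Q   [double negation]
≡ (P ∧ P) ∨ (¬S ∧ P) ∨ (P ∧ P) ∨ ¬Q   [distribute ∧ over ∨]
≡ P ∨ ¬Q   [simplify]

P ∨ ¬Q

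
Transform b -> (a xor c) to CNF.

b -> (a xor c)
= ~b | (a xor c)   — eliminate ->
= ~b | ((a | c) & ~(a & c))   — expand xor
= ~b | ((a | c) & (~a | ~c))   — De Morgan
= (~b | a | c) & (~b | ~a | ~c)   — distribute | over &

(~b | a | c) & (~b | ~a | ~c)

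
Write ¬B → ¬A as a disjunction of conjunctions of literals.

B ∨ ¬A

¬B → ¬A
= ¬¬B ∨ ¬A   [eliminate →]
= B ∨ ¬A   [double negation]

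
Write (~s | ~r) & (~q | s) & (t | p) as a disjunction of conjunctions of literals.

(~s | ~r) & (~q | s) & (t | p)
= (~s & ~q & t) | (~s & ~q & p) | (~s & s & t) | (~s & s & p) | (~r & ~q & t) | (~r & ~q & p) | (~r & s & t) | (~r & s & p)   — distribute & over |
= (~s & ~q & t) | (~s & ~q & p) | (~r & ~q & t) | (~r & ~q & p) | (~r & s & t) | (~r & s & p)   — simplify

(~s & ~q & t) | (~s & ~q & p) | (~r & ~q & t) | (~r & ~q & p) | (~r & s & t) | (~r & s & p)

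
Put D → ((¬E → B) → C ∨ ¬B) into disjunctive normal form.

D → ((¬E → B) → C ∨ ¬B)
⇔ ¬D ∨ ((¬E → B) → C ∨ ¬B)   — eliminate →
⇔ ¬D ∨ ¬(¬E → B) ∨ C ∨ ¬B   — eliminate →
⇔ ¬D ∨ ¬(¬¬E ∨ B) ∨ C ∨ ¬B   — eliminate →
⇔ ¬D ∨ ¬¬¬E ∧ ¬B ∨ C ∨ ¬B   — De Morgan
⇔ ¬D ∨ ¬E ∧ ¬B ∨ C ∨ ¬B   — double negation
⇔ ¬D ∨ C ∨ ¬B   — simplify

¬D ∨ C ∨ ¬B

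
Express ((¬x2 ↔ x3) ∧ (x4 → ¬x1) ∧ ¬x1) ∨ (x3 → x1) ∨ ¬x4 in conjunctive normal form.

((¬x2 ↔ x3) ∧ (x4 → ¬x1) ∧ ¬x1) ∨ (x3 → x1) ∨ ¬x4
= ((¬x2 → x3) ∧ (x3 → ¬x2) ∧ (x4 → ¬x1) ∧ ¬x1) ∨ (x3 → x1) ∨ ¬x4   [eliminate ↔]
= ((¬¬x2 ∨ x3) ∧ (x3 → ¬x2) ∧ (x4 → ¬x1) ∧ ¬x1) ∨ (x3 → x1) ∨ ¬x4   [eliminate →]
= ((¬¬x2 ∨ x3) ∧ (¬x3 ∨ ¬x2) ∧ (x4 → ¬x1) ∧ ¬x1) ∨ (x3 → x1) ∨ ¬x4   [eliminate →]
= ((¬¬x2 ∨ x3) ∧ (¬x3 ∨ ¬x2) ∧ (¬x4 ∨ ¬x1) ∧ ¬x1) ∨ (x3 → x1) ∨ ¬x4   [eliminate →]
= ((¬¬x2 ∨ x3) ∧ (¬x3 ∨ ¬x2) ∧ (¬x4 ∨ ¬x1) ∧ ¬x1) ∨ ¬x3 ∨ x1 ∨ ¬x4   [eliminate →]
= ((x2 ∨ x3) ∧ (¬x3 ∨ ¬x2) ∧ (¬x4 ∨ ¬x1) ∧ ¬x1) ∨ ¬x3 ∨ x1 ∨ ¬x4   [double negation]
= (x2 ∨ x3 ∨ ¬x3 ∨ x1 ∨ ¬x4) ∧ (¬x3 ∨ ¬x2 ∨ ¬x3 ∨ x1 ∨ ¬x4) ∧ (¬x4 ∨ ¬x1 ∨ ¬x3 ∨ x1 ∨ ¬x4) ∧ (¬x1 ∨ ¬x3 ∨ x1 ∨ ¬x4)   [distribute ∨ over ∧]
= ¬x3 ∨ ¬x2 ∨ x1 ∨ ¬x4   [simplify]

¬x3 ∨ ¬x2 ∨ x1 ∨ ¬x4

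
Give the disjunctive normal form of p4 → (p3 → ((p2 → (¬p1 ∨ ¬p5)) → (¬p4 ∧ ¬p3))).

¬p4 ∨ ¬p3 ∨ (p2 ∧ p1 ∧ p5)

p4 → (p3 → ((p2 → (¬p1 ∨ ¬p5)) → (¬p4 ∧ ¬p3)))
≡ ¬p4 ∨ (p3 → ((p2 → (¬p1 ∨ ¬p5)) → (¬p4 ∧ ¬p3)))   (eliminate →)
≡ ¬p4 ∨ ¬p3 ∨ ((p2 → (¬p1 ∨ ¬p5)) → (¬p4 ∧ ¬p3))   (eliminate →)
≡ ¬p4 ∨ ¬p3 ∨ ¬(p2 → (¬p1 ∨ ¬p5)) ∨ (¬p4 ∧ ¬p3)   (eliminate →)
≡ ¬p4 ∨ ¬p3 ∨ ¬(¬p2 ∨ ¬p1 ∨ ¬p5) ∨ (¬p4 ∧ ¬p3)   (eliminate →)
≡ ¬p4 ∨ ¬p3 ∨ (¬¬p2 ∧ ¬¬p1 ∧ ¬¬p5) ∨ (¬p4 ∧ ¬p3)   (De Morgan)
≡ ¬p4 ∨ ¬p3 ∨ (p2 ∧ ¬¬p1 ∧ ¬¬p5) ∨ (¬p4 ∧ ¬p3)   (double negation)
≡ ¬p4 ∨ ¬p3 ∨ (p2 ∧ p1 ∧ ¬¬p5) ∨ (¬p4 ∧ ¬p3)   (double negation)
≡ ¬p4 ∨ ¬p3 ∨ (p2 ∧ p1 ∧ p5) ∨ (¬p4 ∧ ¬p3)   (double negation)
≡ ¬p4 ∨ ¬p3 ∨ (p2 ∧ p1 ∧ p5)   (simplify)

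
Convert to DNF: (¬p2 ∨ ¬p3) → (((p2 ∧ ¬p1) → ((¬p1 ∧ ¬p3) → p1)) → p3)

(p2 ∧ ¬p1 ∧ ¬p3) ∨ p3

(¬p2 ∨ ¬p3) → (((p2 ∧ ¬p1) → ((¬p1 ∧ ¬p3) → p1)) → p3)
≡ ¬(¬p2 ∨ ¬p3) ∨ (((p2 ∧ ¬p1) → ((¬p1 ∧ ¬p3) → p1)) → p3)   (eliminate →)
≡ ¬(¬p2 ∨ ¬p3) ∨ ¬((p2 ∧ ¬p1) → ((¬p1 ∧ ¬p3) → p1)) ∨ p3   (eliminate →)
≡ ¬(¬p2 ∨ ¬p3) ∨ ¬(¬(p2 ∧ ¬p1) ∨ ((¬p1 ∧ ¬p3) → p1)) ∨ p3   (eliminate →)
≡ ¬(¬p2 ∨ ¬p3) ∨ ¬(¬(p2 ∧ ¬p1) ∨ ¬(¬p1 ∧ ¬p3) ∨ p1) ∨ p3   (eliminate →)
≡ (¬¬p2 ∧ ¬¬p3) ∨ ¬(¬(p2 ∧ ¬p1) ∨ ¬(¬p1 ∧ ¬p3) ∨ p1) ∨ p3   (De Morgan)
≡ (p2 ∧ ¬¬p3) ∨ ¬(¬(p2 ∧ ¬p1) ∨ ¬(¬p1 ∧ ¬p3) ∨ p1) ∨ p3   (double negation)
≡ (p2 ∧ p3) ∨ ¬(¬(p2 ∧ ¬p1) ∨ ¬(¬p1 ∧ ¬p3) ∨ p1) ∨ p3   (double negation)
≡ (p2 ∧ p3) ∨ (¬¬(p2 ∧ ¬p1) ∧ ¬¬(¬p1 ∧ ¬p3) ∧ ¬p1) ∨ p3   (De Morgan)
≡ (p2 ∧ p3) ∨ (p2 ∧ ¬p1 ∧ ¬¬(¬p1 ∧ ¬p3) ∧ ¬p1) ∨ p3   (double negation)
≡ (p2 ∧ p3) ∨ (p2 ∧ ¬p1 ∧ ¬p1 ∧ ¬p3 ∧ ¬p1) ∨ p3   (double negation)
≡ (p2 ∧ ¬p1 ∧ ¬p3) ∨ p3   (simplify)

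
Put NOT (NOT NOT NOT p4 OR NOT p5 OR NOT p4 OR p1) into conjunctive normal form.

NOT (NOT NOT NOT p4 OR NOT p5 OR NOT p4 OR p1)
= NOT NOT NOT NOT p4 AND NOT NOT p5 AND NOT NOT p4 AND NOT p1   [De Morgan]
= NOT NOT p4 AND NOT NOT p5 AND NOT NOT p4 AND NOT p1   [double negation]
= p4 AND NOT NOT p5 AND NOT NOT p4 AND NOT p1   [double negation]
= p4 AND p5 AND NOT NOT p4 AND NOT p1   [double negation]
= p4 AND p5 AND p4 AND NOT p1   [double negation]
= p4 AND p5 AND NOT p1   [simplify]

p4 AND p5 AND NOT p1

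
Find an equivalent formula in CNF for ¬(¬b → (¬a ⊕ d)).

¬b ∧ (a ∨ d) ∧ (¬d ∨ ¬a)

¬(¬b → (¬a ⊕ d))
≡ ¬(¬¬b ∨ (¬a ⊕ d))   — eliminate →
≡ ¬(¬¬b ∨ ((¬a ∨ d) ∧ ¬(¬a ∧ d)))   — expand ⊕
≡ ¬¬¬b ∧ ¬((¬a ∨ d) ∧ ¬(¬a ∧ d))   — De Morgan
≡ ¬b ∧ ¬((¬a ∨ d) ∧ ¬(¬a ∧ d))   — double negation
≡ ¬b ∧ (¬(¬a ∨ d) ∨ ¬¬(¬a ∧ d))   — De Morgan
≡ ¬b ∧ ((¬¬a ∧ ¬d) ∨ ¬¬(¬a ∧ d))   — De Morgan
≡ ¬b ∧ ((a ∧ ¬d) ∨ ¬¬(¬a ∧ d))   — double negation
≡ ¬b ∧ ((a ∧ ¬d) ∨ (¬a ∧ d))   — double negation
≡ ¬b ∧ (a ∨ ¬a) ∧ (a ∨ d) ∧ (¬d ∨ ¬a) ∧ (¬d ∨ d)   — distribute ∨ over ∧
≡ ¬b ∧ (a ∨ d) ∧ (¬d ∨ ¬a)   — simplify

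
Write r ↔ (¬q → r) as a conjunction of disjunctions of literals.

¬q ∨ r

r ↔ (¬q → r)
= (r → (¬q → r)) ∧ ((¬q → r) → r)
= (¬r ∨ (¬q → r)) ∧ ((¬q → r) → r)
= (¬r ∨ ¬¬q ∨ r) ∧ ((¬q → r) → r)
= (¬r ∨ ¬¬q ∨ r) ∧ (¬(¬q → r) ∨ r)
= (¬r ∨ ¬¬q ∨ r) ∧ (¬(¬¬q ∨ r) ∨ r)
= (¬r ∨ q ∨ r) ∧ (¬(¬¬q ∨ r) ∨ r)
= (¬r ∨ q ∨ r) ∧ ((¬¬¬q ∧ ¬r) ∨ r)
= (¬r ∨ q ∨ r) ∧ ((¬q ∧ ¬r) ∨ r)
= (¬r ∨ q ∨ r) ∧ (¬q ∨ r) ∧ (¬r ∨ r)
= ¬q ∨ r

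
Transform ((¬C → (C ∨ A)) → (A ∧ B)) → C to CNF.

(C ∨ A) ∧ (¬A ∨ ¬B ∨ C)

((¬C → (C ∨ A)) → (A ∧ B)) → C
= ¬((¬C → (C ∨ A)) → (A ∧ B)) ∨ C   — eliminate →
= ¬(¬(¬C → (C ∨ A)) ∨ (A ∧ B)) ∨ C   — eliminate →
= ¬(¬(¬¬C ∨ C ∨ A) ∨ (A ∧ B)) ∨ C   — eliminate →
= (¬¬(¬¬C ∨ C ∨ A) ∧ ¬(A ∧ B)) ∨ C   — De Morgan
= ((¬¬C ∨ C ∨ A) ∧ ¬(A ∧ B)) ∨ C   — double negation
= ((C ∨ C ∨ A) ∧ ¬(A ∧ B)) ∨ C   — double negation
= ((C ∨ C ∨ A) ∧ (¬A ∨ ¬B)) ∨ C   — De Morgan
= (C ∨ C ∨ A ∨ C) ∧ (¬A ∨ ¬B ∨ C)   — distribute ∨ over ∧
= (C ∨ A) ∧ (¬A ∨ ¬B ∨ C)   — simplify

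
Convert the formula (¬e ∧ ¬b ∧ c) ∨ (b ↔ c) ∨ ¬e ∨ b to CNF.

¬e ∨ ¬c ∨ b

(¬e ∧ ¬b ∧ c) ∨ (b ↔ c) ∨ ¬e ∨ b
≡ (¬e ∧ ¬b ∧ c) ∨ ((b → c) ∧ (c → b)) ∨ ¬e ∨ b   [eliminate ↔]
≡ (¬e ∧ ¬b ∧ c) ∨ ((¬b ∨ c) ∧ (c → b)) ∨ ¬e ∨ b   [eliminate →]
≡ (¬e ∧ ¬b ∧ c) ∨ ((¬b ∨ c) ∧ (¬c ∨ b)) ∨ ¬e ∨ b   [eliminate →]
≡ (¬e ∨ ¬b ∨ c ∨ ¬e ∨ b) ∧ (¬e ∨ ¬c ∨ b ∨ ¬e ∨ b) ∧ (¬b ∨ ¬b ∨ c ∨ ¬e ∨ b) ∧ (¬b ∨ ¬c ∨ b ∨ ¬e ∨ b) ∧ (c ∨ ¬b ∨ c ∨ ¬e ∨ b) ∧ (c ∨ ¬c ∨ b ∨ ¬e ∨ b)   [distribute ∨ over ∧]
≡ ¬e ∨ ¬c ∨ b   [simplify]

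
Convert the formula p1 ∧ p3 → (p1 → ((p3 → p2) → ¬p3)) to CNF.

¬p1 ∨ ¬p3 ∨ ¬p2

p1 ∧ p3 → (p1 → ((p3 → p2) → ¬p3))
≡ ¬(p1 ∧ p3) ∨ (p1 → ((p3 → p2) → ¬p3))
≡ ¬(p1 ∧ p3) ∨ ¬p1 ∨ ((p3 → p2) → ¬p3)
≡ ¬(p1 ∧ p3) ∨ ¬p1 ∨ ¬(p3 → p2) ∨ ¬p3
≡ ¬(p1 ∧ p3) ∨ ¬p1 ∨ ¬(¬p3 ∨ p2) ∨ ¬p3
≡ ¬p1 ∨ ¬p3 ∨ ¬p1 ∨ ¬(¬p3 ∨ p2) ∨ ¬p3
≡ ¬p1 ∨ ¬p3 ∨ ¬p1 ∨ ¬¬p3 ∧ ¬p2 ∨ ¬p3
≡ ¬p1 ∨ ¬p3 ∨ ¬p1 ∨ p3 ∧ ¬p2 ∨ ¬p3
≡ (¬p1 ∨ ¬p3 ∨ ¬p1 ∨ p3 ∨ ¬p3) ∧ (¬p1 ∨ ¬p3 ∨ ¬p1 ∨ ¬p2 ∨ ¬p3)
≡ ¬p1 ∨ ¬p3 ∨ ¬p2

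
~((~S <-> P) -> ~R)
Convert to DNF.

(S & ~P & R) | (P & ~S & R)

~((~S <-> P) -> ~R)
= ~(~(~S <-> P) | ~R)   — eliminate ->
= ~(~((~S -> P) & (P -> ~S)) | ~R)   — eliminate <->
= ~(~((~~S | P) & (P -> ~S)) | ~R)   — eliminate ->
= ~(~((~~S | P) & (~P | ~S)) | ~R)   — eliminate ->
= ~~((~~S | P) & (~P | ~S)) & ~~R   — De Morgan
= (~~S | P) & (~P | ~S) & ~~R   — double negation
= (S | P) & (~P | ~S) & ~~R   — double negation
= (S | P) & (~P | ~S) & R   — double negation
= (S & ~P & R) | (S & ~S & R) | (P & ~P & R) | (P & ~S & R)   — distribute & over |
= (S & ~P & R) | (P & ~S & R)   — simplify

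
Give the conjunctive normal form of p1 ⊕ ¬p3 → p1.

p1 ⊕ ¬p3 → p1
⇔ ¬(p1 ⊕ ¬p3) ∨ p1   (eliminate →)
⇔ ¬((p1 ∨ ¬p3) ∧ ¬(p1 ∧ ¬p3)) ∨ p1   (expand ⊕)
⇔ ¬(p1 ∨ ¬p3) ∨ ¬¬(p1 ∧ ¬p3) ∨ p1   (De Morgan)
⇔ ¬p1 ∧ ¬¬p3 ∨ ¬¬(p1 ∧ ¬p3) ∨ p1   (De Morgan)
⇔ ¬p1 ∧ p3 ∨ ¬¬(p1 ∧ ¬p3) ∨ p1   (double negation)
⇔ ¬p1 ∧ p3 ∨ p1 ∧ ¬p3 ∨ p1   (double negation)
⇔ (¬p1 ∨ p1 ∨ p1) ∧ (¬p1 ∨ ¬p3 ∨ p1) ∧ (p3 ∨ p1 ∨ p1) ∧ (p3 ∨ ¬p3 ∨ p1)   (distribute ∨ over ∧)
⇔ p3 ∨ p1   (simplify)

p3 ∨ p1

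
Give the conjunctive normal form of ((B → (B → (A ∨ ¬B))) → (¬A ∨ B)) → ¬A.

((B → (B → (A ∨ ¬B))) → (¬A ∨ B)) → ¬A
≡ ¬((B → (B → (A ∨ ¬B))) → (¬A ∨ B)) ∨ ¬A   — eliminate →
≡ ¬(¬(B → (B → (A ∨ ¬B))) ∨ ¬A ∨ B) ∨ ¬A   — eliminate →
≡ ¬(¬(¬B ∨ (B → (A ∨ ¬B))) ∨ ¬A ∨ B) ∨ ¬A   — eliminate →
≡ ¬(¬(¬B ∨ ¬B ∨ A ∨ ¬B) ∨ ¬A ∨ B) ∨ ¬A   — eliminate →
≡ (¬¬(¬B ∨ ¬B ∨ A ∨ ¬B) ∧ ¬¬A ∧ ¬B) ∨ ¬A   — De Morgan
≡ ((¬B ∨ ¬B ∨ A ∨ ¬B) ∧ ¬¬A ∧ ¬B) ∨ ¬A   — double negation
≡ ((¬B ∨ ¬B ∨ A ∨ ¬B) ∧ A ∧ ¬B) ∨ ¬A   — double negation
≡ (¬B ∨ ¬B ∨ A ∨ ¬B ∨ ¬A) ∧ (A ∨ ¬A) ∧ (¬B ∨ ¬A)   — distribute ∨ over ∧
≡ ¬B ∨ ¬A   — simplify

¬B ∨ ¬A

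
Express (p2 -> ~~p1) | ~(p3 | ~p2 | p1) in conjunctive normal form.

~p2 | p1 | ~p3

(p2 -> ~~p1) | ~(p3 | ~p2 | p1)
⇔ ~p2 | ~~p1 | ~(p3 | ~p2 | p1)   — eliminate ->
⇔ ~p2 | p1 | ~(p3 | ~p2 | p1)   — double negation
⇔ ~p2 | p1 | (~p3 & ~~p2 & ~p1)   — De Morgan
⇔ ~p2 | p1 | (~p3 & p2 & ~p1)   — double negation
⇔ (~p2 | p1 | ~p3) & (~p2 | p1 | p2) & (~p2 | p1 | ~p1)   — distribute | over &
⇔ ~p2 | p1 | ~p3   — simplify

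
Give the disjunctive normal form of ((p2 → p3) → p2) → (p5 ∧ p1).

¬p2 ∨ (p5 ∧ p1)

((p2 → p3) → p2) → (p5 ∧ p1)
⇔ ¬((p2 → p3) → p2) ∨ (p5 ∧ p1)   (eliminate →)
⇔ ¬(¬(p2 → p3) ∨ p2) ∨ (p5 ∧ p1)   (eliminate →)
⇔ ¬(¬(¬p2 ∨ p3) ∨ p2) ∨ (p5 ∧ p1)   (eliminate →)
⇔ (¬¬(¬p2 ∨ p3) ∧ ¬p2) ∨ (p5 ∧ p1)   (De Morgan)
⇔ ((¬p2 ∨ p3) ∧ ¬p2) ∨ (p5 ∧ p1)   (double negation)
⇔ (¬p2 ∧ ¬p2) ∨ (p3 ∧ ¬p2) ∨ (p5 ∧ p1)   (distribute ∧ over ∨)
⇔ ¬p2 ∨ (p5 ∧ p1)   (simplify)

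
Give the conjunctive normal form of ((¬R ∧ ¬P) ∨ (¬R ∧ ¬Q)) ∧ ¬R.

¬R ∧ (¬P ∨ ¬Q)

((¬R ∧ ¬P) ∨ (¬R ∧ ¬Q)) ∧ ¬R
≡ (¬R ∨ ¬R) ∧ (¬R ∨ ¬Q) ∧ (¬P ∨ ¬R) ∧ (¬P ∨ ¬Q) ∧ ¬R   [distribute ∨ over ∧]
≡ ¬R ∧ (¬P ∨ ¬Q)   [simplify]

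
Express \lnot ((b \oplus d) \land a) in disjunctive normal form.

\lnot ((b \oplus d) \land a)
≡ \lnot (((b \land \lnot d) \lor (\lnot b \land d)) \land a)   [expand \oplus]
≡ \lnot ((b \land \lnot d) \lor (\lnot b \land d)) \lor \lnot a   [De Morgan]
≡ (\lnot (b \land \lnot d) \land \lnot (\lnot b \land d)) \lor \lnot a   [De Morgan]
≡ ((\lnot b \lor \lnot \lnot d) \land \lnot (\lnot b \land d)) \lor \lnot a   [De Morgan]
≡ ((\lnot b \lor d) \land \lnot (\lnot b \land d)) \lor \lnot a   [double negation]
≡ ((\lnot b \lor d) \land (\lnot \lnot b \lor \lnot d)) \lor \lnot a   [De Morgan]
≡ ((\lnot b \lor d) \land (b \lor \lnot d)) \lor \lnot a   [double negation]
≡ (\lnot b \land b) \lor (\lnot b \land \lnot d) \lor (d \land b) \lor (d \land \lnot d) \lor \lnot a   [distribute \land over \lor]
≡ (\lnot b \land \lnot d) \lor (d \land b) \lor \lnot a   [simplify]

(\lnot b \land \lnot d) \lor (d \land b) \lor \lnot a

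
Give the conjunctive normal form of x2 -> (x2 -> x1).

~x2 | x1

x2 -> (x2 -> x1)
= ~x2 | (x2 -> x1)
= ~x2 | ~x2 | x1
= ~x2 | x1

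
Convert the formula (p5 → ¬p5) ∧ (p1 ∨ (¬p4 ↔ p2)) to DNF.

(¬p5 ∧ p1) ∨ (¬p5 ∧ p4 ∧ ¬p2) ∨ (¬p5 ∧ p2 ∧ ¬p4)

(p5 → ¬p5) ∧ (p1 ∨ (¬p4 ↔ p2))
= (¬p5 ∨ ¬p5) ∧ (p1 ∨ (¬p4 ↔ p2))   (eliminate →)
= (¬p5 ∨ ¬p5) ∧ (p1 ∨ ((¬p4 → p2) ∧ (p2 → ¬p4)))   (eliminate ↔)
= (¬p5 ∨ ¬p5) ∧ (p1 ∨ ((¬¬p4 ∨ p2) ∧ (p2 → ¬p4)))   (eliminate →)
= (¬p5 ∨ ¬p5) ∧ (p1 ∨ ((¬¬p4 ∨ p2) ∧ (¬p2 ∨ ¬p4)))   (eliminate →)
= (¬p5 ∨ ¬p5) ∧ (p1 ∨ ((p4 ∨ p2) ∧ (¬p2 ∨ ¬p4)))   (double negation)
= (¬p5 ∧ p1) ∨ (¬p5 ∧ p4 ∧ ¬p2) ∨ (¬p5 ∧ p4 ∧ ¬p4) ∨ (¬p5 ∧ p2 ∧ ¬p2) ∨ (¬p5 ∧ p2 ∧ ¬p4) ∨ (¬p5 ∧ p1) ∨ (¬p5 ∧ p4 ∧ ¬p2) ∨ (¬p5 ∧ p4 ∧ ¬p4) ∨ (¬p5 ∧ p2 ∧ ¬p2) ∨ (¬p5 ∧ p2 ∧ ¬p4)   (distribute ∧ over ∨)
= (¬p5 ∧ p1) ∨ (¬p5 ∧ p4 ∧ ¬p2) ∨ (¬p5 ∧ p2 ∧ ¬p4)   (simplify)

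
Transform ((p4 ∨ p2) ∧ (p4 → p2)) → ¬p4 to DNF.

(p4 ∧ ¬p2) ∨ ¬p4

((p4 ∨ p2) ∧ (p4 → p2)) → ¬p4
≡ ¬((p4 ∨ p2) ∧ (p4 → p2)) ∨ ¬p4   — eliminate →
≡ ¬((p4 ∨ p2) ∧ (¬p4 ∨ p2)) ∨ ¬p4   — eliminate →
≡ ¬(p4 ∨ p2) ∨ ¬(¬p4 ∨ p2) ∨ ¬p4   — De Morgan
≡ (¬p4 ∧ ¬p2) ∨ ¬(¬p4 ∨ p2) ∨ ¬p4   — De Morgan
≡ (¬p4 ∧ ¬p2) ∨ (¬¬p4 ∧ ¬p2) ∨ ¬p4   — De Morgan
≡ (¬p4 ∧ ¬p2) ∨ (p4 ∧ ¬p2) ∨ ¬p4   — double negation
≡ (p4 ∧ ¬p2) ∨ ¬p4   — simplify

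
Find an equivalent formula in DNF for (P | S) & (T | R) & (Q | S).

(P & T & Q) | (P & R & Q) | (S & T) | (S & R)

(P | S) & (T | R) & (Q | S)
≡ (P & T & Q) | (P & T & S) | (P & R & Q) | (P & R & S) | (S & T & Q) | (S & T & S) | (S & R & Q) | (S & R & S)   [distribute & over |]
≡ (P & T & Q) | (P & R & Q) | (S & T) | (S & R)   [simplify]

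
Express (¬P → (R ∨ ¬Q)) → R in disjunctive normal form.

(¬P ∧ ¬R ∧ Q) ∨ R

(¬P → (R ∨ ¬Q)) → R
≡ ¬(¬P → (R ∨ ¬Q)) ∨ R   [eliminate →]
≡ ¬(¬¬P ∨ R ∨ ¬Q) ∨ R   [eliminate →]
≡ (¬¬¬P ∧ ¬R ∧ ¬¬Q) ∨ R   [De Morgan]
≡ (¬P ∧ ¬R ∧ ¬¬Q) ∨ R   [double negation]
≡ (¬P ∧ ¬R ∧ Q) ∨ R   [double negation]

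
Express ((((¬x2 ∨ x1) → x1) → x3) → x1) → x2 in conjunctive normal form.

((((¬x2 ∨ x1) → x1) → x3) → x1) → x2
= ¬((((¬x2 ∨ x1) → x1) → x3) → x1) ∨ x2   (eliminate →)
= ¬(¬(((¬x2 ∨ x1) → x1) → x3) ∨ x1) ∨ x2   (eliminate →)
= ¬(¬(¬((¬x2 ∨ x1) → x1) ∨ x3) ∨ x1) ∨ x2   (eliminate →)
= ¬(¬(¬(¬(¬x2 ∨ x1) ∨ x1) ∨ x3) ∨ x1) ∨ x2   (eliminate →)
= (¬¬(¬(¬(¬x2 ∨ x1) ∨ x1) ∨ x3) ∧ ¬x1) ∨ x2   (De Morgan)
= ((¬(¬(¬x2 ∨ x1) ∨ x1) ∨ x3) ∧ ¬x1) ∨ x2   (double negation)
= (((¬¬(¬x2 ∨ x1) ∧ ¬x1) ∨ x3) ∧ ¬x1) ∨ x2   (De Morgan)
= ((((¬x2 ∨ x1) ∧ ¬x1) ∨ x3) ∧ ¬x1) ∨ x2   (double negation)
= (¬x2 ∨ x1 ∨ x3 ∨ x2) ∧ (¬x1 ∨ x3 ∨ x2) ∧ (¬x1 ∨ x2)   (distribute ∨ over ∧)
= ¬x1 ∨ x2   (simplify)

¬x1 ∨ x2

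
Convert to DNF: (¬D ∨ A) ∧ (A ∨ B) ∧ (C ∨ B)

(¬D ∨ A) ∧ (A ∨ B) ∧ (C ∨ B)
⇔ ¬D ∧ A ∧ C ∨ ¬D ∧ A ∧ B ∨ ¬D ∧ B ∧ C ∨ ¬D ∧ B ∧ B ∨ A ∧ A ∧ C ∨ A ∧ A ∧ B ∨ A ∧ B ∧ C ∨ A ∧ B ∧ B   [distribute ∧ over ∨]
⇔ ¬D ∧ B ∨ A ∧ C ∨ A ∧ B   [simplify]

¬D ∧ B ∨ A ∧ C ∨ A ∧ B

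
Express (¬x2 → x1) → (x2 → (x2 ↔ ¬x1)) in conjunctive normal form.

(¬x2 → x1) → (x2 → (x2 ↔ ¬x1))
⇔ ¬(¬x2 → x1) ∨ (x2 → (x2 ↔ ¬x1))   [eliminate →]
⇔ ¬(¬¬x2 ∨ x1) ∨ (x2 → (x2 ↔ ¬x1))   [eliminate →]
⇔ ¬(¬¬x2 ∨ x1) ∨ ¬x2 ∨ (x2 ↔ ¬x1)   [eliminate →]
⇔ ¬(¬¬x2 ∨ x1) ∨ ¬x2 ∨ ((x2 → ¬x1) ∧ (¬x1 → x2))   [eliminate ↔]
⇔ ¬(¬¬x2 ∨ x1) ∨ ¬x2 ∨ ((¬x2 ∨ ¬x1) ∧ (¬x1 → x2))   [eliminate →]
⇔ ¬(¬¬x2 ∨ x1) ∨ ¬x2 ∨ ((¬x2 ∨ ¬x1) ∧ (¬¬x1 ∨ x2))   [eliminate →]
⇔ (¬¬¬x2 ∧ ¬x1) ∨ ¬x2 ∨ ((¬x2 ∨ ¬x1) ∧ (¬¬x1 ∨ x2))   [De Morgan]
⇔ (¬x2 ∧ ¬x1) ∨ ¬x2 ∨ ((¬x2 ∨ ¬x1) ∧ (¬¬x1 ∨ x2))   [double negation]
⇔ (¬x2 ∧ ¬x1) ∨ ¬x2 ∨ ((¬x2 ∨ ¬x1) ∧ (x1 ∨ x2))   [double negation]
⇔ (¬x2 ∨ ¬x2 ∨ ¬x2 ∨ ¬x1) ∧ (¬x2 ∨ ¬x2 ∨ x1 ∨ x2) ∧ (¬x1 ∨ ¬x2 ∨ ¬x2 ∨ ¬x1) ∧ (¬x1 ∨ ¬x2 ∨ x1 ∨ x2)   [distribute ∨ over ∧]
⇔ ¬x2 ∨ ¬x1   [simplify]

¬x2 ∨ ¬x1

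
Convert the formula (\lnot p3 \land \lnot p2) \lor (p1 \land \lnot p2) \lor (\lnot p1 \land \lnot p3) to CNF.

(\lnot p3 \land \lnot p2) \lor (p1 \land \lnot p2) \lor (\lnot p1 \land \lnot p3)
= (\lnot p3 \lor p1 \lor \lnot p1) \land (\lnot p3 \lor p1 \lor \lnot p3) \land (\lnot p3 \lor \lnot p2 \lor \lnot p1) \land (\lnot p3 \lor \lnot p2 \lor \lnot p3) \land (\lnot p2 \lor p1 \lor \lnot p1) \land (\lnot p2 \lor p1 \lor \lnot p3) \land (\lnot p2 \lor \lnot p2 \lor \lnot p1) \land (\lnot p2 \lor \lnot p2 \lor \lnot p3)   [distribute \lor over \land]
= (\lnot p3 \lor p1) \land (\lnot p3 \lor \lnot p2) \land (\lnot p2 \lor \lnot p1)   [simplify]

(\lnot p3 \lor p1) \land (\lnot p3 \lor \lnot p2) \land (\lnot p2 \lor \lnot p1)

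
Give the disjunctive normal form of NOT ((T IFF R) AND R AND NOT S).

(R AND NOT T) OR NOT R OR S

NOT ((T IFF R) AND R AND NOT S)
= NOT ((T IMPLIES R) AND (R IMPLIES T) AND R AND NOT S)   (eliminate IFF)
= NOT ((NOT T OR R) AND (R IMPLIES T) AND R AND NOT S)   (eliminate IMPLIES)
= NOT ((NOT T OR R) AND (NOT R OR T) AND R AND NOT S)   (eliminate IMPLIES)
= NOT (NOT T OR R) OR NOT (NOT R OR T) OR NOT R OR NOT NOT S   (De Morgan)
= (NOT NOT T AND NOT R) OR NOT (NOT R OR T) OR NOT R OR NOT NOT S   (De Morgan)
= (T AND NOT R) OR NOT (NOT R OR T) OR NOT R OR NOT NOT S   (double negation)
= (T AND NOT R) OR (NOT NOT R AND NOT T) OR NOT R OR NOT NOT S   (De Morgan)
= (T AND NOT R) OR (R AND NOT T) OR NOT R OR NOT NOT S   (double negation)
= (T AND NOT R) OR (R AND NOT T) OR NOT R OR S   (double negation)
= (R AND NOT T) OR NOT R OR S   (simplify)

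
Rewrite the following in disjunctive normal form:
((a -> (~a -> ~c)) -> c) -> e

~c | e

((a -> (~a -> ~c)) -> c) -> e
≡ ~((a -> (~a -> ~c)) -> c) | e   [eliminate ->]
≡ ~(~(a -> (~a -> ~c)) | c) | e   [eliminate ->]
≡ ~(~(~a | (~a -> ~c)) | c) | e   [eliminate ->]
≡ ~(~(~a | ~~a | ~c) | c) | e   [eliminate ->]
≡ (~~(~a | ~~a | ~c) & ~c) | e   [De Morgan]
≡ ((~a | ~~a | ~c) & ~c) | e   [double negation]
≡ ((~a | a | ~c) & ~c) | e   [double negation]
≡ (~a & ~c) | (a & ~c) | (~c & ~c) | e   [distribute & over |]
≡ ~c | e   [simplify]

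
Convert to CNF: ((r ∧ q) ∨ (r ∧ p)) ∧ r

((r ∧ q) ∨ (r ∧ p)) ∧ r
≡ (r ∨ r) ∧ (r ∨ p) ∧ (q ∨ r) ∧ (q ∨ p) ∧ r   [distribute ∨ over ∧]
≡ r ∧ (q ∨ p)   [simplify]

r ∧ (q ∨ p)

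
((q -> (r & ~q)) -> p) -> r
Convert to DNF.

(~q & ~p) | r

((q -> (r & ~q)) -> p) -> r
≡ ~((q -> (r & ~q)) -> p) | r   [eliminate ->]
≡ ~(~(q -> (r & ~q)) | p) | r   [eliminate ->]
≡ ~(~(~q | (r & ~q)) | p) | r   [eliminate ->]
≡ (~~(~q | (r & ~q)) & ~p) | r   [De Morgan]
≡ ((~q | (r & ~q)) & ~p) | r   [double negation]
≡ (~q & ~p) | (r & ~q & ~p) | r   [distribute & over |]
≡ (~q & ~p) | r   [simplify]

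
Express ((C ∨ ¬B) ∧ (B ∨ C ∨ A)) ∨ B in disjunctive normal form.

((C ∨ ¬B) ∧ (B ∨ C ∨ A)) ∨ B
= (C ∧ B) ∨ (C ∧ C) ∨ (C ∧ A) ∨ (¬B ∧ B) ∨ (¬B ∧ C) ∨ (¬B ∧ A) ∨ B   [distribute ∧ over ∨]
= C ∨ (¬B ∧ A) ∨ B   [simplify]

C ∨ (¬B ∧ A) ∨ B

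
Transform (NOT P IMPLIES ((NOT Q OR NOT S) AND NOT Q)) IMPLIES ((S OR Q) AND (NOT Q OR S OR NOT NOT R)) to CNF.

(NOT P OR NOT Q OR S OR R) AND (Q OR S)

(NOT P IMPLIES ((NOT Q OR NOT S) AND NOT Q)) IMPLIES ((S OR Q) AND (NOT Q OR S OR NOT NOT R))
≡ NOT (NOT P IMPLIES ((NOT Q OR NOT S) AND NOT Q)) OR ((S OR Q) AND (NOT Q OR S OR NOT NOT R))   (eliminate IMPLIES)
≡ NOT (NOT NOT P OR ((NOT Q OR NOT S) AND NOT Q)) OR ((S OR Q) AND (NOT Q OR S OR NOT NOT R))   (eliminate IMPLIES)
≡ (NOT NOT NOT P AND NOT ((NOT Q OR NOT S) AND NOT Q)) OR ((S OR Q) AND (NOT Q OR S OR NOT NOT R))   (De Morgan)
≡ (NOT P AND NOT ((NOT Q OR NOT S) AND NOT Q)) OR ((S OR Q) AND (NOT Q OR S OR NOT NOT R))   (double negation)
≡ (NOT P AND (NOT (NOT Q OR NOT S) OR NOT NOT Q)) OR ((S OR Q) AND (NOT Q OR S OR NOT NOT R))   (De Morgan)
≡ (NOT P AND ((NOT NOT Q AND NOT NOT S) OR NOT NOT Q)) OR ((S OR Q) AND (NOT Q OR S OR NOT NOT R))   (De Morgan)
≡ (NOT P AND ((Q AND NOT NOT S) OR NOT NOT Q)) OR ((S OR Q) AND (NOT Q OR S OR NOT NOT R))   (double negation)
≡ (NOT P AND ((Q AND S) OR NOT NOT Q)) OR ((S OR Q) AND (NOT Q OR S OR NOT NOT R))   (double negation)
≡ (NOT P AND ((Q AND S) OR Q)) OR ((S OR Q) AND (NOT Q OR S OR NOT NOT R))   (double negation)
≡ (NOT P AND ((Q AND S) OR Q)) OR ((S OR Q) AND (NOT Q OR S OR R))   (double negation)
≡ (NOT P OR S OR Q) AND (NOT P OR NOT Q OR S OR R) AND (Q OR Q OR S OR Q) AND (Q OR Q OR NOT Q OR S OR R) AND (S OR Q OR S OR Q) AND (S OR Q OR NOT Q OR S OR R)   (distribute OR over AND)
≡ (NOT P OR NOT Q OR S OR R) AND (Q OR S)   (simplify)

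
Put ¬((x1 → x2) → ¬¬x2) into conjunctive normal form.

(¬x1 ∨ x2) ∧ ¬x2

¬((x1 → x2) → ¬¬x2)
= ¬(¬(x1 → x2) ∨ ¬¬x2)   [eliminate →]
= ¬(¬(¬x1 ∨ x2) ∨ ¬¬x2)   [eliminate →]
= ¬¬(¬x1 ∨ x2) ∧ ¬¬¬x2   [De Morgan]
= (¬x1 ∨ x2) ∧ ¬¬¬x2   [double negation]
= (¬x1 ∨ x2) ∧ ¬x2   [double negation]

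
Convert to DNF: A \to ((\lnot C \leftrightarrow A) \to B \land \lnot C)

A \to ((\lnot C \leftrightarrow A) \to B \land \lnot C)
≡ \lnot A \lor ((\lnot C \leftrightarrow A) \to B \land \lnot C)   [eliminate \to]
≡ \lnot A \lor \lnot (\lnot C \leftrightarrow A) \lor B \land \lnot C   [eliminate \to]
≡ \lnot A \lor \lnot ((\lnot C \to A) \land (A \to \lnot C)) \lor B \land \lnot C   [eliminate \leftrightarrow]
≡ \lnot A \lor \lnot ((\lnot \lnot C \lor A) \land (A \to \lnot C)) \lor B \land \lnot C   [eliminate \to]
≡ \lnot A \lor \lnot ((\lnot \lnot C \lor A) \land (\lnot A \lor \lnot C)) \lor B \land \lnot C   [eliminate \to]
≡ \lnot A \lor \lnot (\lnot \lnot C \lor A) \lor \lnot (\lnot A \lor \lnot C) \lor B \land \lnot C   [De Morgan]
≡ \lnot A \lor \lnot \lnot \lnot C \land \lnot A \lor \lnot (\lnot A \lor \lnot C) \lor B \land \lnot C   [De Morgan]
≡ \lnot A \lor \lnot C \land \lnot A \lor \lnot (\lnot A \lor \lnot C) \lor B \land \lnot C   [double negation]
≡ \lnot A \lor \lnot C \land \lnot A \lor \lnot \lnot A \land \lnot \lnot C \lor B \land \lnot C   [De Morgan]
≡ \lnot A \lor \lnot C \land \lnot A \lor A \land \lnot \lnot C \lor B \land \lnot C   [double negation]
≡ \lnot A \lor \lnot C \land \lnot A \lor A \land C \lor B \land \lnot C   [double negation]
≡ \lnot A \lor A \land C \lor B \land \lnot C   [simplify]

\lnot A \lor A \land C \lor B \land \lnot C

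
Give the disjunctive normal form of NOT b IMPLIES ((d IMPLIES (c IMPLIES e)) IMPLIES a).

b OR (d AND c AND NOT e) OR a

NOT b IMPLIES ((d IMPLIES (c IMPLIES e)) IMPLIES a)
≡ NOT NOT b OR ((d IMPLIES (c IMPLIES e)) IMPLIES a)   (eliminate IMPLIES)
≡ NOT NOT b OR NOT (d IMPLIES (c IMPLIES e)) OR a   (eliminate IMPLIES)
≡ NOT NOT b OR NOT (NOT d OR (c IMPLIES e)) OR a   (eliminate IMPLIES)
≡ NOT NOT b OR NOT (NOT d OR NOT c OR e) OR a   (eliminate IMPLIES)
≡ b OR NOT (NOT d OR NOT c OR e) OR a   (double negation)
≡ b OR (NOT NOT d AND NOT NOT c AND NOT e) OR a   (De Morgan)
≡ b OR (d AND NOT NOT c AND NOT e) OR a   (double negation)
≡ b OR (d AND c AND NOT e) OR a   (double negation)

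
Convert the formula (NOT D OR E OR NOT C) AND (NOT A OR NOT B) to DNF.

(NOT D OR E OR NOT C) AND (NOT A OR NOT B)
= (NOT D AND NOT A) OR (NOT D AND NOT B) OR (E AND NOT A) OR (E AND NOT B) OR (NOT C AND NOT A) OR (NOT C AND NOT B)   [distribute AND over OR]

(NOT D AND NOT A) OR (NOT D AND NOT B) OR (E AND NOT A) OR (E AND NOT B) OR (NOT C AND NOT A) OR (NOT C AND NOT B)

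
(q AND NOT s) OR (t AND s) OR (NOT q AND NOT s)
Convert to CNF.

NOT s OR t

(q AND NOT s) OR (t AND s) OR (NOT q AND NOT s)
≡ (q OR t OR NOT q) AND (q OR t OR NOT s) AND (q OR s OR NOT q) AND (q OR s OR NOT s) AND (NOT s OR t OR NOT q) AND (NOT s OR t OR NOT s) AND (NOT s OR s OR NOT q) AND (NOT s OR s OR NOT s)   (distribute OR over AND)
≡ NOT s OR t   (simplify)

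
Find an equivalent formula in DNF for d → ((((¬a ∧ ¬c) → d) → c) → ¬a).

d → ((((¬a ∧ ¬c) → d) → c) → ¬a)
≡ ¬d ∨ ((((¬a ∧ ¬c) → d) → c) → ¬a)   — eliminate →
≡ ¬d ∨ ¬(((¬a ∧ ¬c) → d) → c) ∨ ¬a   — eliminate →
≡ ¬d ∨ ¬(¬((¬a ∧ ¬c) → d) ∨ c) ∨ ¬a   — eliminate →
≡ ¬d ∨ ¬(¬(¬(¬a ∧ ¬c) ∨ d) ∨ c) ∨ ¬a   — eliminate →
≡ ¬d ∨ (¬¬(¬(¬a ∧ ¬c) ∨ d) ∧ ¬c) ∨ ¬a   — De Morgan
≡ ¬d ∨ ((¬(¬a ∧ ¬c) ∨ d) ∧ ¬c) ∨ ¬a   — double negation
≡ ¬d ∨ ((¬¬a ∨ ¬¬c ∨ d) ∧ ¬c) ∨ ¬a   — De Morgan
≡ ¬d ∨ ((a ∨ ¬¬c ∨ d) ∧ ¬c) ∨ ¬a   — double negation
≡ ¬d ∨ ((a ∨ c ∨ d) ∧ ¬c) ∨ ¬a   — double negation
≡ ¬d ∨ (a ∧ ¬c) ∨ (c ∧ ¬c) ∨ (d ∧ ¬c) ∨ ¬a   — distribute ∧ over ∨
≡ ¬d ∨ (a ∧ ¬c) ∨ (d ∧ ¬c) ∨ ¬a   — simplify

¬d ∨ (a ∧ ¬c) ∨ (d ∧ ¬c) ∨ ¬a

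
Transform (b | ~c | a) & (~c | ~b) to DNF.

(b | ~c | a) & (~c | ~b)
= (b & ~c) | (b & ~b) | (~c & ~c) | (~c & ~b) | (a & ~c) | (a & ~b)   [distribute & over |]
= ~c | (a & ~b)   [simplify]

~c | (a & ~b)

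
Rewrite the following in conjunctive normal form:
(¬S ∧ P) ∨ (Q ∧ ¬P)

(¬S ∧ P) ∨ (Q ∧ ¬P)
= (¬S ∨ Q) ∧ (¬S ∨ ¬P) ∧ (P ∨ Q) ∧ (P ∨ ¬P)   (distribute ∨ over ∧)
= (¬S ∨ Q) ∧ (¬S ∨ ¬P) ∧ (P ∨ Q)   (simplify)

(¬S ∨ Q) ∧ (¬S ∨ ¬P) ∧ (P ∨ Q)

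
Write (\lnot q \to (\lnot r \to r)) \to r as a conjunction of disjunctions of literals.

\lnot q \lor r

(\lnot q \to (\lnot r \to r)) \to r
≡ \lnot (\lnot q \to (\lnot r \to r)) \lor r   — eliminate \to
≡ \lnot (\lnot \lnot q \lor (\lnot r \to r)) \lor r   — eliminate \to
≡ \lnot (\lnot \lnot q \lor \lnot \lnot r \lor r) \lor r   — eliminate \to
≡ (\lnot \lnot \lnot q \land \lnot \lnot \lnot r \land \lnot r) \lor r   — De Morgan
≡ (\lnot q \land \lnot \lnot \lnot r \land \lnot r) \lor r   — double negation
≡ (\lnot q \land \lnot r \land \lnot r) \lor r   — double negation
≡ (\lnot q \lor r) \land (\lnot r \lor r) \land (\lnot r \lor r)   — distribute \lor over \land
≡ \lnot q \lor r   — simplify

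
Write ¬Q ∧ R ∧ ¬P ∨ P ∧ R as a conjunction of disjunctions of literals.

(¬Q ∨ P) ∧ R

¬Q ∧ R ∧ ¬P ∨ P ∧ R
≡ (¬Q ∨ P) ∧ (¬Q ∨ R) ∧ (R ∨ P) ∧ (R ∨ R) ∧ (¬P ∨ P) ∧ (¬P ∨ R)   [distribute ∨ over ∧]
≡ (¬Q ∨ P) ∧ R   [simplify]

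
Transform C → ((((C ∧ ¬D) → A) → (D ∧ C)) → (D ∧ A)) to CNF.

C → ((((C ∧ ¬D) → A) → (D ∧ C)) → (D ∧ A))
⇔ ¬C ∨ ((((C ∧ ¬D) → A) → (D ∧ C)) → (D ∧ A))
⇔ ¬C ∨ ¬(((C ∧ ¬D) → A) → (D ∧ C)) ∨ (D ∧ A)
⇔ ¬C ∨ ¬(¬((C ∧ ¬D) → A) ∨ (D ∧ C)) ∨ (D ∧ A)
⇔ ¬C ∨ ¬(¬(¬(C ∧ ¬D) ∨ A) ∨ (D ∧ C)) ∨ (D ∧ A)
⇔ ¬C ∨ (¬¬(¬(C ∧ ¬D) ∨ A) ∧ ¬(D ∧ C)) ∨ (D ∧ A)
⇔ ¬C ∨ ((¬(C ∧ ¬D) ∨ A) ∧ ¬(D ∧ C)) ∨ (D ∧ A)
⇔ ¬C ∨ ((¬C ∨ ¬¬D ∨ A) ∧ ¬(D ∧ C)) ∨ (D ∧ A)
⇔ ¬C ∨ ((¬C ∨ D ∨ A) ∧ ¬(D ∧ C)) ∨ (D ∧ A)
⇔ ¬C ∨ ((¬C ∨ D ∨ A) ∧ (¬D ∨ ¬C)) ∨ (D ∧ A)
⇔ (¬C ∨ ¬C ∨ D ∨ A ∨ D) ∧ (¬C ∨ ¬C ∨ D ∨ A ∨ A) ∧ (¬C ∨ ¬D ∨ ¬C ∨ D) ∧ (¬C ∨ ¬D ∨ ¬C ∨ A)
⇔ (¬C ∨ D ∨ A) ∧ (¬C ∨ ¬D ∨ A)

(¬C ∨ D ∨ A) ∧ (¬C ∨ ¬D ∨ A)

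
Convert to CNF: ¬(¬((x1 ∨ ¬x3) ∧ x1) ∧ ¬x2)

¬(¬((x1 ∨ ¬x3) ∧ x1) ∧ ¬x2)
⇔ ¬¬((x1 ∨ ¬x3) ∧ x1) ∨ ¬¬x2   [De Morgan]
⇔ (x1 ∨ ¬x3) ∧ x1 ∨ ¬¬x2   [double negation]
⇔ (x1 ∨ ¬x3) ∧ x1 ∨ x2   [double negation]
⇔ (x1 ∨ ¬x3 ∨ x2) ∧ (x1 ∨ x2)   [distribute ∨ over ∧]
⇔ x1 ∨ x2   [simplify]

x1 ∨ x2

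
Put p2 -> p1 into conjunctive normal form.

~p2 | p1

p2 -> p1
≡ ~p2 | p1   [eliminate ->]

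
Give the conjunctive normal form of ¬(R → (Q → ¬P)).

R ∧ Q ∧ P

¬(R → (Q → ¬P))
≡ ¬(¬R ∨ (Q → ¬P))
≡ ¬(¬R ∨ ¬Q ∨ ¬P)
≡ ¬¬R ∧ ¬¬Q ∧ ¬¬P
≡ R ∧ ¬¬Q ∧ ¬¬P
≡ R ∧ Q ∧ ¬¬P
≡ R ∧ Q ∧ P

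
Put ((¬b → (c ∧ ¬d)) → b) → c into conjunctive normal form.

((¬b → (c ∧ ¬d)) → b) → c
≡ ¬((¬b → (c ∧ ¬d)) → b) ∨ c   [eliminate →]
≡ ¬(¬(¬b → (c ∧ ¬d)) ∨ b) ∨ c   [eliminate →]
≡ ¬(¬(¬¬b ∨ (c ∧ ¬d)) ∨ b) ∨ c   [eliminate →]
≡ (¬¬(¬¬b ∨ (c ∧ ¬d)) ∧ ¬b) ∨ c   [De Morgan]
≡ ((¬¬b ∨ (c ∧ ¬d)) ∧ ¬b) ∨ c   [double negation]
≡ ((b ∨ (c ∧ ¬d)) ∧ ¬b) ∨ c   [double negation]
≡ (b ∨ c ∨ c) ∧ (b ∨ ¬d ∨ c) ∧ (¬b ∨ c)   [distribute ∨ over ∧]
≡ (b ∨ c) ∧ (¬b ∨ c)   [simplify]

(b ∨ c) ∧ (¬b ∨ c)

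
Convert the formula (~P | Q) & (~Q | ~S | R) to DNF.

(~P & ~Q) | (~P & ~S) | (~P & R) | (Q & ~S) | (Q & R)

(~P | Q) & (~Q | ~S | R)
≡ (~P & ~Q) | (~P & ~S) | (~P & R) | (Q & ~Q) | (Q & ~S) | (Q & R)   [distribute & over |]
≡ (~P & ~Q) | (~P & ~S) | (~P & R) | (Q & ~S) | (Q & R)   [simplify]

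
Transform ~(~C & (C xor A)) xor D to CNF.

(C | ~A | D) & (~C | ~D) & (C | A | ~D)

~(~C & (C xor A)) xor D
= (~(~C & (C xor A)) | D) & ~(~(~C & (C xor A)) & D)   [expand xor]
= (~(~C & (C | A) & ~(C & A)) | D) & ~(~(~C & (C xor A)) & D)   [expand xor]
= (~(~C & (C | A) & ~(C & A)) | D) & ~(~(~C & (C | A) & ~(C & A)) & D)   [expand xor]
= (~~C | ~(C | A) | ~~(C & A) | D) & ~(~(~C & (C | A) & ~(C & A)) & D)   [De Morgan]
= (C | ~(C | A) | ~~(C & A) | D) & ~(~(~C & (C | A) & ~(C & A)) & D)   [double negation]
= (C | (~C & ~A) | ~~(C & A) | D) & ~(~(~C & (C | A) & ~(C & A)) & D)   [De Morgan]
= (C | (~C & ~A) | (C & A) | D) & ~(~(~C & (C | A) & ~(C & A)) & D)   [double negation]
= (C | (~C & ~A) | (C & A) | D) & (~~(~C & (C | A) & ~(C & A)) | ~D)   [De Morgan]
= (C | (~C & ~A) | (C & A) | D) & ((~C & (C | A) & ~(C & A)) | ~D)   [double negation]
= (C | (~C & ~A) | (C & A) | D) & ((~C & (C | A) & (~C | ~A)) | ~D)   [De Morgan]
= (C | ~C | C | D) & (C | ~C | A | D) & (C | ~A | C | D) & (C | ~A | A | D) & (~C | ~D) & (C | A | ~D) & (~C | ~A | ~D)   [distribute | over &]
= (C | ~A | D) & (~C | ~D) & (C | A | ~D)   [simplify]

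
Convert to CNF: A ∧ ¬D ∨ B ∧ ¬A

(A ∨ B) ∧ (¬D ∨ B) ∧ (¬D ∨ ¬A)

A ∧ ¬D ∨ B ∧ ¬A
≡ (A ∨ B) ∧ (A ∨ ¬A) ∧ (¬D ∨ B) ∧ (¬D ∨ ¬A)   (distribute ∨ over ∧)
≡ (A ∨ B) ∧ (¬D ∨ B) ∧ (¬D ∨ ¬A)   (simplify)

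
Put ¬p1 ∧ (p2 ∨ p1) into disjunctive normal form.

¬p1 ∧ (p2 ∨ p1)
≡ ¬p1 ∧ p2 ∨ ¬p1 ∧ p1
≡ ¬p1 ∧ p2

¬p1 ∧ p2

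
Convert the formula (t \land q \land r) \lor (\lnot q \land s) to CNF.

(t \lor \lnot q) \land (t \lor s) \land (q \lor s) \land (r \lor \lnot q) \land (r \lor s)

(t \land q \land r) \lor (\lnot q \land s)
= (t \lor \lnot q) \land (t \lor s) \land (q \lor \lnot q) \land (q \lor s) \land (r \lor \lnot q) \land (r \lor s)   [distribute \lor over \land]
= (t \lor \lnot q) \land (t \lor s) \land (q \lor s) \land (r \lor \lnot q) \land (r \lor s)   [simplify]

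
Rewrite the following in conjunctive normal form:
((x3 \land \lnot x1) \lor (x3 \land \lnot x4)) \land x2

((x3 \land \lnot x1) \lor (x3 \land \lnot x4)) \land x2
= (x3 \lor x3) \land (x3 \lor \lnot x4) \land (\lnot x1 \lor x3) \land (\lnot x1 \lor \lnot x4) \land x2
= x3 \land (\lnot x1 \lor \lnot x4) \land x2

x3 \land (\lnot x1 \lor \lnot x4) \land x2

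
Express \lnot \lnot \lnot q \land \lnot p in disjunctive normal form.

\lnot \lnot \lnot q \land \lnot p
≡ \lnot q \land \lnot p   [double negation]

\lnot q \land \lnot p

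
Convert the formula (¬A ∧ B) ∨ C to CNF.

(¬A ∨ C) ∧ (B ∨ C)

(¬A ∧ B) ∨ C
≡ (¬A ∨ C) ∧ (B ∨ C)   (distribute ∨ over ∧)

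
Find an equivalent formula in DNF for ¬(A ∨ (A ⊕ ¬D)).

¬(A ∨ (A ⊕ ¬D))
= ¬(A ∨ A ∧ ¬¬D ∨ ¬A ∧ ¬D)   [expand ⊕]
= ¬A ∧ ¬(A ∧ ¬¬D) ∧ ¬(¬A ∧ ¬D)   [De Morgan]
= ¬A ∧ (¬A ∨ ¬¬¬D) ∧ ¬(¬A ∧ ¬D)   [De Morgan]
= ¬A ∧ (¬A ∨ ¬D) ∧ ¬(¬A ∧ ¬D)   [double negation]
= ¬A ∧ (¬A ∨ ¬D) ∧ (¬¬A ∨ ¬¬D)   [De Morgan]
= ¬A ∧ (¬A ∨ ¬D) ∧ (A ∨ ¬¬D)   [double negation]
= ¬A ∧ (¬A ∨ ¬D) ∧ (A ∨ D)   [double negation]
= ¬A ∧ ¬A ∧ A ∨ ¬A ∧ ¬A ∧ D ∨ ¬A ∧ ¬D ∧ A ∨ ¬A ∧ ¬D ∧ D   [distribute ∧ over ∨]
= ¬A ∧ D   [simplify]

¬A ∧ D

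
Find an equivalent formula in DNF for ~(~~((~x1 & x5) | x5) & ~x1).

~x5 | x1

~(~~((~x1 & x5) | x5) & ~x1)
⇔ ~~~((~x1 & x5) | x5) | ~~x1
⇔ ~((~x1 & x5) | x5) | ~~x1
⇔ (~(~x1 & x5) & ~x5) | ~~x1
⇔ ((~~x1 | ~x5) & ~x5) | ~~x1
⇔ ((x1 | ~x5) & ~x5) | ~~x1
⇔ ((x1 | ~x5) & ~x5) | x1
⇔ (x1 & ~x5) | (~x5 & ~x5) | x1
⇔ ~x5 | x1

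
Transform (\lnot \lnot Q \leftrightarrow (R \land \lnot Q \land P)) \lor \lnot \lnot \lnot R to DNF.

(\lnot \lnot Q \leftrightarrow (R \land \lnot Q \land P)) \lor \lnot \lnot \lnot R
≡ ((\lnot \lnot Q \to (R \land \lnot Q \land P)) \land ((R \land \lnot Q \land P) \to \lnot \lnot Q)) \lor \lnot \lnot \lnot R   [eliminate \leftrightarrow]
≡ ((\lnot \lnot \lnot Q \lor (R \land \lnot Q \land P)) \land ((R \land \lnot Q \land P) \to \lnot \lnot Q)) \lor \lnot \lnot \lnot R   [eliminate \to]
≡ ((\lnot \lnot \lnot Q \lor (R \land \lnot Q \land P)) \land (\lnot (R \land \lnot Q \land P) \lor \lnot \lnot Q)) \lor \lnot \lnot \lnot R   [eliminate \to]
≡ ((\lnot Q \lor (R \land \lnot Q \land P)) \land (\lnot (R \land \lnot Q \land P) \lor \lnot \lnot Q)) \lor \lnot \lnot \lnot R   [double negation]
≡ ((\lnot Q \lor (R \land \lnot Q \land P)) \land (\lnot R \lor \lnot \lnot Q \lor \lnot P \lor \lnot \lnot Q)) \lor \lnot \lnot \lnot R   [De Morgan]
≡ ((\lnot Q \lor (R \land \lnot Q \land P)) \land (\lnot R \lor Q \lor \lnot P \lor \lnot \lnot Q)) \lor \lnot \lnot \lnot R   [double negation]
≡ ((\lnot Q \lor (R \land \lnot Q \land P)) \land (\lnot R \lor Q \lor \lnot P \lor Q)) \lor \lnot \lnot \lnot R   [double negation]
≡ ((\lnot Q \lor (R \land \lnot Q \land P)) \land (\lnot R \lor Q \lor \lnot P \lor Q)) \lor \lnot R   [double negation]
≡ (\lnot Q \land \lnot R) \lor (\lnot Q \land Q) \lor (\lnot Q \land \lnot P) \lor (\lnot Q \land Q) \lor (R \land \lnot Q \land P \land \lnot R) \lor (R \land \lnot Q \land P \land Q) \lor (R \land \lnot Q \land P \land \lnot P) \lor (R \land \lnot Q \land P \land Q) \lor \lnot R   [distribute \land over \lor]
≡ (\lnot Q \land \lnot P) \lor \lnot R   [simplify]

(\lnot Q \land \lnot P) \lor \lnot R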